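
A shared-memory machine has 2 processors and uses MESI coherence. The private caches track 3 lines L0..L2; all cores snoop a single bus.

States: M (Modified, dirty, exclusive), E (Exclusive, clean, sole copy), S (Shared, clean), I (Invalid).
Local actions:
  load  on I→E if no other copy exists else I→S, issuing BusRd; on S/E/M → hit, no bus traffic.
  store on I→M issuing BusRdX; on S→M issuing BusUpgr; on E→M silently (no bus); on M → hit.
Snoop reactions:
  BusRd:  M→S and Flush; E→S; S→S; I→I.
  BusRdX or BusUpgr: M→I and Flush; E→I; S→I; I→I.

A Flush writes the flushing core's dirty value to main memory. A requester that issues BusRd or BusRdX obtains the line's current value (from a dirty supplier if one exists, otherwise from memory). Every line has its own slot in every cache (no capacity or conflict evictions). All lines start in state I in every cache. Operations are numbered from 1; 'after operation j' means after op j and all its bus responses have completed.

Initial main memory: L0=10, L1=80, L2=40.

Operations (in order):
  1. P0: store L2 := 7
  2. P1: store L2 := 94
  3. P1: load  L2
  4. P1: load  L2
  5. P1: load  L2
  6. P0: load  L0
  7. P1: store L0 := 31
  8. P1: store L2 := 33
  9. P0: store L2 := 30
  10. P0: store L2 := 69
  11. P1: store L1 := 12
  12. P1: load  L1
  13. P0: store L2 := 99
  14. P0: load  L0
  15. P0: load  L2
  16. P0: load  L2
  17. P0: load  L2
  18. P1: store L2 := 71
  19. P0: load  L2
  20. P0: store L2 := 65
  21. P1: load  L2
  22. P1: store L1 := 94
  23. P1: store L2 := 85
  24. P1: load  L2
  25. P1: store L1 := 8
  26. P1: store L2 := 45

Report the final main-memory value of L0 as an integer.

step 1: P0: store L2 := 7  ⟶  MI  (L2)  txn=BusRdX  M[L2]=40
step 2: P1: store L2 := 94  ⟶  IM  (L2)  txn=BusRdX+Flush  M[L2]=7
step 3: P1: load  L2  ⟶  IM  (L2)  txn=∅  M[L2]=7
step 4: P1: load  L2  ⟶  IM  (L2)  txn=∅  M[L2]=7
step 5: P1: load  L2  ⟶  IM  (L2)  txn=∅  M[L2]=7
step 6: P0: load  L0  ⟶  EI  (L0)  txn=BusRd  M[L0]=10
step 7: P1: store L0 := 31  ⟶  IM  (L0)  txn=BusRdX  M[L0]=10
step 8: P1: store L2 := 33  ⟶  IM  (L2)  txn=∅  M[L2]=7
step 9: P0: store L2 := 30  ⟶  MI  (L2)  txn=BusRdX+Flush  M[L2]=33
step 10: P0: store L2 := 69  ⟶  MI  (L2)  txn=∅  M[L2]=33
step 11: P1: store L1 := 12  ⟶  IM  (L1)  txn=BusRdX  M[L1]=80
step 12: P1: load  L1  ⟶  IM  (L1)  txn=∅  M[L1]=80
step 13: P0: store L2 := 99  ⟶  MI  (L2)  txn=∅  M[L2]=33
step 14: P0: load  L0  ⟶  SS  (L0)  txn=BusRd+Flush  M[L0]=31
step 15: P0: load  L2  ⟶  MI  (L2)  txn=∅  M[L2]=33
step 16: P0: load  L2  ⟶  MI  (L2)  txn=∅  M[L2]=33
step 17: P0: load  L2  ⟶  MI  (L2)  txn=∅  M[L2]=33
step 18: P1: store L2 := 71  ⟶  IM  (L2)  txn=BusRdX+Flush  M[L2]=99
step 19: P0: load  L2  ⟶  SS  (L2)  txn=BusRd+Flush  M[L2]=71
step 20: P0: store L2 := 65  ⟶  MI  (L2)  txn=BusUpgr  M[L2]=71
step 21: P1: load  L2  ⟶  SS  (L2)  txn=BusRd+Flush  M[L2]=65
step 22: P1: store L1 := 94  ⟶  IM  (L1)  txn=∅  M[L1]=80
step 23: P1: store L2 := 85  ⟶  IM  (L2)  txn=BusUpgr  M[L2]=65
step 24: P1: load  L2  ⟶  IM  (L2)  txn=∅  M[L2]=65
step 25: P1: store L1 := 8  ⟶  IM  (L1)  txn=∅  M[L1]=80
step 26: P1: store L2 := 45  ⟶  IM  (L2)  txn=∅  M[L2]=65

memory[L0] = 31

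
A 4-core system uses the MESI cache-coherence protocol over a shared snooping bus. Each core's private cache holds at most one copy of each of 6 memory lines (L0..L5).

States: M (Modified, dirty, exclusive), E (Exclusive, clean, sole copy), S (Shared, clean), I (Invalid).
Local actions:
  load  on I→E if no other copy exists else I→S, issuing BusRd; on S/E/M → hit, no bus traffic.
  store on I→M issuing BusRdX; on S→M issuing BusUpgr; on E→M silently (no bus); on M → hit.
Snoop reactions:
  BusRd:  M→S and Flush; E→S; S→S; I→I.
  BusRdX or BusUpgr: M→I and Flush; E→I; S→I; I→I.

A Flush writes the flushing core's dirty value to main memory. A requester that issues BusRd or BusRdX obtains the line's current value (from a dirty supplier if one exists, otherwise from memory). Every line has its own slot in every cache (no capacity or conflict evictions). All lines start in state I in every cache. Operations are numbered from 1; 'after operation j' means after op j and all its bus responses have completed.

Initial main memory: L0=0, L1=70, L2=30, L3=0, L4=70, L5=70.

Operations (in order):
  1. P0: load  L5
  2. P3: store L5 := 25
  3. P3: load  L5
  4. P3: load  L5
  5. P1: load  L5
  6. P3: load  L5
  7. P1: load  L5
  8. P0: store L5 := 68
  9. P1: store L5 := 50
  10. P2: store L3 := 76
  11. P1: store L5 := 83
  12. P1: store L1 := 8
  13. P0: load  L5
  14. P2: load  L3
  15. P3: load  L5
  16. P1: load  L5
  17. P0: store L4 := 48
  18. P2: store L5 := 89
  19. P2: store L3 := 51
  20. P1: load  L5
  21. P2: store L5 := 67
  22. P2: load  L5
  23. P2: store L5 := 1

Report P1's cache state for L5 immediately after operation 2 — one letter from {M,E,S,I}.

state = I

[1] P0: load  L5 | P0:E(70), P1:I, P2:I, P3:I | bus: BusRd
[2] P3: store L5 := 25 | P0:I, P1:I, P2:I, P3:M(25) | bus: BusRdX
[3] P3: load  L5 | P0:I, P1:I, P2:I, P3:M(25) | bus: none
[4] P3: load  L5 | P0:I, P1:I, P2:I, P3:M(25) | bus: none
[5] P1: load  L5 | P0:I, P1:S(25), P2:I, P3:S(25) | bus: BusRd,Flush
[6] P3: load  L5 | P0:I, P1:S(25), P2:I, P3:S(25) | bus: none
[7] P1: load  L5 | P0:I, P1:S(25), P2:I, P3:S(25) | bus: none
[8] P0: store L5 := 68 | P0:M(68), P1:I, P2:I, P3:I | bus: BusRdX
[9] P1: store L5 := 50 | P0:I, P1:M(50), P2:I, P3:I | bus: BusRdX,Flush
[10] P2: store L3 := 76 | P0:I, P1:I, P2:M(76), P3:I | bus: BusRdX
[11] P1: store L5 := 83 | P0:I, P1:M(83), P2:I, P3:I | bus: none
[12] P1: store L1 := 8 | P0:I, P1:M(8), P2:I, P3:I | bus: BusRdX
[13] P0: load  L5 | P0:S(83), P1:S(83), P2:I, P3:I | bus: BusRd,Flush
[14] P2: load  L3 | P0:I, P1:I, P2:M(76), P3:I | bus: none
[15] P3: load  L5 | P0:S(83), P1:S(83), P2:I, P3:S(83) | bus: BusRd
[16] P1: load  L5 | P0:S(83), P1:S(83), P2:I, P3:S(83) | bus: none
[17] P0: store L4 := 48 | P0:M(48), P1:I, P2:I, P3:I | bus: BusRdX
[18] P2: store L5 := 89 | P0:I, P1:I, P2:M(89), P3:I | bus: BusRdX
[19] P2: store L3 := 51 | P0:I, P1:I, P2:M(51), P3:I | bus: none
[20] P1: load  L5 | P0:I, P1:S(89), P2:S(89), P3:I | bus: BusRd,Flush
[21] P2: store L5 := 67 | P0:I, P1:I, P2:M(67), P3:I | bus: BusUpgr
[22] P2: load  L5 | P0:I, P1:I, P2:M(67), P3:I | bus: none
[23] P2: store L5 := 1 | P0:I, P1:I, P2:M(1), P3:I | bus: none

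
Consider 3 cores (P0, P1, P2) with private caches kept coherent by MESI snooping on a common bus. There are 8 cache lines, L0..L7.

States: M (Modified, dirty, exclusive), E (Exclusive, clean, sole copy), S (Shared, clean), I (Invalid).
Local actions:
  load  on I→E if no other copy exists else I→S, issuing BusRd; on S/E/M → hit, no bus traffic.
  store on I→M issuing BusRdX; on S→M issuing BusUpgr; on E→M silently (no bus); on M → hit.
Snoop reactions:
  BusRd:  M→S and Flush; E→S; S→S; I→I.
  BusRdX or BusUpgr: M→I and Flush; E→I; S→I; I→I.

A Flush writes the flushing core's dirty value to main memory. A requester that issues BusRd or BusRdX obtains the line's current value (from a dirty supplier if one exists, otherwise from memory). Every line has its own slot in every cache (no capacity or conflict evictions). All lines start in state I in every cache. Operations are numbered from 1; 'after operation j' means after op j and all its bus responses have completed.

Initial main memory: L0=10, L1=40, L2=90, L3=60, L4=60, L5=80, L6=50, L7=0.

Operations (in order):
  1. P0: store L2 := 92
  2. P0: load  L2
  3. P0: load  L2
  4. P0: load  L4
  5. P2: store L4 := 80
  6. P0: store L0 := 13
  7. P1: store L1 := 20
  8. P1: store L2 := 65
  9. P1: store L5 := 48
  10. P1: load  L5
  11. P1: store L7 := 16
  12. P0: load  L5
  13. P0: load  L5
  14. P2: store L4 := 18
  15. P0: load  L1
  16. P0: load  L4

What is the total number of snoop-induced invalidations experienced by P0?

  op1 P0: store L2 := 92 → M/I/I on L2; bus BusRdX; mem=90
  op2 P0: load  L2 → M/I/I on L2; bus (none); mem=90
  op3 P0: load  L2 → M/I/I on L2; bus (none); mem=90
  op4 P0: load  L4 → E/I/I on L4; bus BusRd; mem=60
  op5 P2: store L4 := 80 → I/I/M on L4; bus BusRdX; mem=60
  op6 P0: store L0 := 13 → M/I/I on L0; bus BusRdX; mem=10
  op7 P1: store L1 := 20 → I/M/I on L1; bus BusRdX; mem=40
  op8 P1: store L2 := 65 → I/M/I on L2; bus BusRdX Flush; mem=92
  op9 P1: store L5 := 48 → I/M/I on L5; bus BusRdX; mem=80
  op10 P1: load  L5 → I/M/I on L5; bus (none); mem=80
  op11 P1: store L7 := 16 → I/M/I on L7; bus BusRdX; mem=0
  op12 P0: load  L5 → S/S/I on L5; bus BusRd Flush; mem=48
  op13 P0: load  L5 → S/S/I on L5; bus (none); mem=48
  op14 P2: store L4 := 18 → I/I/M on L4; bus (none); mem=60
  op15 P0: load  L1 → S/S/I on L1; bus BusRd Flush; mem=20
  op16 P0: load  L4 → S/I/S on L4; bus BusRd Flush; mem=18

invalidations = 2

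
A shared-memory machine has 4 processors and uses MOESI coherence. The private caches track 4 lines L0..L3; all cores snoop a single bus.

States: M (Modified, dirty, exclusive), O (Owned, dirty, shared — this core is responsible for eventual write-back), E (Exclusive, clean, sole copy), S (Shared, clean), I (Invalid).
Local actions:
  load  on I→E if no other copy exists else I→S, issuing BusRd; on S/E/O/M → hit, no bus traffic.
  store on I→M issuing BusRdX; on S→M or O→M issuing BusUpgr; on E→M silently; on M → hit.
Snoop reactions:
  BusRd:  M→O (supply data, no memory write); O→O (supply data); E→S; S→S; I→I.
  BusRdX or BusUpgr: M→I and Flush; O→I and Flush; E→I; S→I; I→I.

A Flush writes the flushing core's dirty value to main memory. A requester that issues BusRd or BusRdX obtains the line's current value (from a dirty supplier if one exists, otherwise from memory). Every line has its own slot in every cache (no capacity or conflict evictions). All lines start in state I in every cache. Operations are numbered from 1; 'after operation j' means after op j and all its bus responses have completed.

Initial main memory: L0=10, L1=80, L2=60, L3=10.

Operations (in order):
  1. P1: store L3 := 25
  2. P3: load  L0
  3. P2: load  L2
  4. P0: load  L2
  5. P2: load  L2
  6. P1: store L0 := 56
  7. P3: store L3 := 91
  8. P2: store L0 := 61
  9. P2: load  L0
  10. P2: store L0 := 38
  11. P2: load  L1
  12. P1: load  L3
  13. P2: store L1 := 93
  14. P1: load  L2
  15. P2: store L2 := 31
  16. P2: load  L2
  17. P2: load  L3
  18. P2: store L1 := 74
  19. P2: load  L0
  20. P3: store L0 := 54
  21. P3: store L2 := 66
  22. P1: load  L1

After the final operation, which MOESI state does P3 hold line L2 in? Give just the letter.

state = M

1. P1: store L3 := 25  bus=[BusRdX]  L3: P0=I P1=M P2=I P3=I  mem[L3]=10
2. P3: load  L0  bus=[BusRd]  L0: P0=I P1=I P2=I P3=E  mem[L0]=10
3. P2: load  L2  bus=[BusRd]  L2: P0=I P1=I P2=E P3=I  mem[L2]=60
4. P0: load  L2  bus=[BusRd]  L2: P0=S P1=I P2=S P3=I  mem[L2]=60
5. P2: load  L2  bus=[-]  L2: P0=S P1=I P2=S P3=I  mem[L2]=60
6. P1: store L0 := 56  bus=[BusRdX]  L0: P0=I P1=M P2=I P3=I  mem[L0]=10
7. P3: store L3 := 91  bus=[BusRdX,Flush]  L3: P0=I P1=I P2=I P3=M  mem[L3]=25
8. P2: store L0 := 61  bus=[BusRdX,Flush]  L0: P0=I P1=I P2=M P3=I  mem[L0]=56
9. P2: load  L0  bus=[-]  L0: P0=I P1=I P2=M P3=I  mem[L0]=56
10. P2: store L0 := 38  bus=[-]  L0: P0=I P1=I P2=M P3=I  mem[L0]=56
11. P2: load  L1  bus=[BusRd]  L1: P0=I P1=I P2=E P3=I  mem[L1]=80
12. P1: load  L3  bus=[BusRd]  L3: P0=I P1=S P2=I P3=O  mem[L3]=25
13. P2: store L1 := 93  bus=[-]  L1: P0=I P1=I P2=M P3=I  mem[L1]=80
14. P1: load  L2  bus=[BusRd]  L2: P0=S P1=S P2=S P3=I  mem[L2]=60
15. P2: store L2 := 31  bus=[BusUpgr]  L2: P0=I P1=I P2=M P3=I  mem[L2]=60
16. P2: load  L2  bus=[-]  L2: P0=I P1=I P2=M P3=I  mem[L2]=60
17. P2: load  L3  bus=[BusRd]  L3: P0=I P1=S P2=S P3=O  mem[L3]=25
18. P2: store L1 := 74  bus=[-]  L1: P0=I P1=I P2=M P3=I  mem[L1]=80
19. P2: load  L0  bus=[-]  L0: P0=I P1=I P2=M P3=I  mem[L0]=56
20. P3: store L0 := 54  bus=[BusRdX,Flush]  L0: P0=I P1=I P2=I P3=M  mem[L0]=38
21. P3: store L2 := 66  bus=[BusRdX,Flush]  L2: P0=I P1=I P2=I P3=M  mem[L2]=31
22. P1: load  L1  bus=[BusRd]  L1: P0=I P1=S P2=O P3=I  mem[L1]=80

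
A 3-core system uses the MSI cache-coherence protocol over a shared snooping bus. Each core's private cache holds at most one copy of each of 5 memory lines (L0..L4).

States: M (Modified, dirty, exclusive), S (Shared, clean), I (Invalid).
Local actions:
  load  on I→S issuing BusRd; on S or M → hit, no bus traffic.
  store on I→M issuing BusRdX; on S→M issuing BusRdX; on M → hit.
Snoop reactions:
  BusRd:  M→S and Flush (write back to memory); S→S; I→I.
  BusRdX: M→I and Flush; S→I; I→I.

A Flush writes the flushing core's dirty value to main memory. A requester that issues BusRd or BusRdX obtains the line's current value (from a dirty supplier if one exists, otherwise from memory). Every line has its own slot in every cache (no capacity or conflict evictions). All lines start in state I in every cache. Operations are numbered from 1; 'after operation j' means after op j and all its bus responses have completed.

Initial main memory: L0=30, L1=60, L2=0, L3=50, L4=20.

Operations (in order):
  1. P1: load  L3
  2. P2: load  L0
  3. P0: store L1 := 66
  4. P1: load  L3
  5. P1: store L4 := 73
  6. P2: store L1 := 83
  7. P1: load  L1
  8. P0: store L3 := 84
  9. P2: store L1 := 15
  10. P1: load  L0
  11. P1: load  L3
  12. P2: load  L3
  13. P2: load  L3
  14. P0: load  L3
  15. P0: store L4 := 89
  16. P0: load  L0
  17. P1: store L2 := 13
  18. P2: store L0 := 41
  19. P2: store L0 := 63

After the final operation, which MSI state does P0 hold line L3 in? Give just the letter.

state = S

[1] P1: load  L3 | P0:I, P1:S(50), P2:I | bus: BusRd
[2] P2: load  L0 | P0:I, P1:I, P2:S(30) | bus: BusRd
[3] P0: store L1 := 66 | P0:M(66), P1:I, P2:I | bus: BusRdX
[4] P1: load  L3 | P0:I, P1:S(50), P2:I | bus: none
[5] P1: store L4 := 73 | P0:I, P1:M(73), P2:I | bus: BusRdX
[6] P2: store L1 := 83 | P0:I, P1:I, P2:M(83) | bus: BusRdX,Flush
[7] P1: load  L1 | P0:I, P1:S(83), P2:S(83) | bus: BusRd,Flush
[8] P0: store L3 := 84 | P0:M(84), P1:I, P2:I | bus: BusRdX
[9] P2: store L1 := 15 | P0:I, P1:I, P2:M(15) | bus: BusRdX
[10] P1: load  L0 | P0:I, P1:S(30), P2:S(30) | bus: BusRd
[11] P1: load  L3 | P0:S(84), P1:S(84), P2:I | bus: BusRd,Flush
[12] P2: load  L3 | P0:S(84), P1:S(84), P2:S(84) | bus: BusRd
[13] P2: load  L3 | P0:S(84), P1:S(84), P2:S(84) | bus: none
[14] P0: load  L3 | P0:S(84), P1:S(84), P2:S(84) | bus: none
[15] P0: store L4 := 89 | P0:M(89), P1:I, P2:I | bus: BusRdX,Flush
[16] P0: load  L0 | P0:S(30), P1:S(30), P2:S(30) | bus: BusRd
[17] P1: store L2 := 13 | P0:I, P1:M(13), P2:I | bus: BusRdX
[18] P2: store L0 := 41 | P0:I, P1:I, P2:M(41) | bus: BusRdX
[19] P2: store L0 := 63 | P0:I, P1:I, P2:M(63) | bus: none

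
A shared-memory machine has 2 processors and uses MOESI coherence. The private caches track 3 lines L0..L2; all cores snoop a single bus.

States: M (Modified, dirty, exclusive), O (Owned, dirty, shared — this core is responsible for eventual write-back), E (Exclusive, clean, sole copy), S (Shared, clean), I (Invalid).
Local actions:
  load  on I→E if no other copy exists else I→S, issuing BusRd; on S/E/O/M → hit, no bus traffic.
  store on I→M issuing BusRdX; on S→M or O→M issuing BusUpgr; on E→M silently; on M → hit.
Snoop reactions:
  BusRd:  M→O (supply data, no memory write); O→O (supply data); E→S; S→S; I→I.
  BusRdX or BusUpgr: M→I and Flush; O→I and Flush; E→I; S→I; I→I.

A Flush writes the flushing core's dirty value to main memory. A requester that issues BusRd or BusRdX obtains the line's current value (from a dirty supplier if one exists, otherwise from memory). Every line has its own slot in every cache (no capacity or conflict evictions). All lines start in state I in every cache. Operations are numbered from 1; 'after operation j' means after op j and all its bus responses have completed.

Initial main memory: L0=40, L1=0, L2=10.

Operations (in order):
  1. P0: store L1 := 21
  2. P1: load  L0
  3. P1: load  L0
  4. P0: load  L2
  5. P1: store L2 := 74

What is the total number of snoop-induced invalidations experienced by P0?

  op1 P0: store L1 := 21 → M/I on L1; bus BusRdX; mem=0
  op2 P1: load  L0 → I/E on L0; bus BusRd; mem=40
  op3 P1: load  L0 → I/E on L0; bus (none); mem=40
  op4 P0: load  L2 → E/I on L2; bus BusRd; mem=10
  op5 P1: store L2 := 74 → I/M on L2; bus BusRdX; mem=10

invalidations = 1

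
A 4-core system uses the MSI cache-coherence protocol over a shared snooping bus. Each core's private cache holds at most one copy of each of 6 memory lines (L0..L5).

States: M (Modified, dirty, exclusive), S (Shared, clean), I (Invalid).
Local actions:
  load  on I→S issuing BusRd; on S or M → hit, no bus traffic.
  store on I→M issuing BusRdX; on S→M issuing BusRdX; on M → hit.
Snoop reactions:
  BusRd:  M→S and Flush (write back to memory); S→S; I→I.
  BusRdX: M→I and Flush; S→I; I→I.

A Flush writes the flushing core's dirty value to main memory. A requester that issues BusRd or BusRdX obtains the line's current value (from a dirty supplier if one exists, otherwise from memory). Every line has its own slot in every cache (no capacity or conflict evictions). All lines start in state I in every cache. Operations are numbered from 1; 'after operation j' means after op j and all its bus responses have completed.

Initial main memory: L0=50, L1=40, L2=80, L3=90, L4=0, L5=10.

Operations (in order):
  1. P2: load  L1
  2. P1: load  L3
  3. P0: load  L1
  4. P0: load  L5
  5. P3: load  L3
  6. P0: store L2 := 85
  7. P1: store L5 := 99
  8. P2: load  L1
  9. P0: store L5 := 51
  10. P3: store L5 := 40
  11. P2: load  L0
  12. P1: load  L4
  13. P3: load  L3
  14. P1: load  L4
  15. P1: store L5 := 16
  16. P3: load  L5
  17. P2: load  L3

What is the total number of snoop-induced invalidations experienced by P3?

[1] P2: load  L1 | P0:I, P1:I, P2:S(40), P3:I | bus: BusRd
[2] P1: load  L3 | P0:I, P1:S(90), P2:I, P3:I | bus: BusRd
[3] P0: load  L1 | P0:S(40), P1:I, P2:S(40), P3:I | bus: BusRd
[4] P0: load  L5 | P0:S(10), P1:I, P2:I, P3:I | bus: BusRd
[5] P3: load  L3 | P0:I, P1:S(90), P2:I, P3:S(90) | bus: BusRd
[6] P0: store L2 := 85 | P0:M(85), P1:I, P2:I, P3:I | bus: BusRdX
[7] P1: store L5 := 99 | P0:I, P1:M(99), P2:I, P3:I | bus: BusRdX
[8] P2: load  L1 | P0:S(40), P1:I, P2:S(40), P3:I | bus: none
[9] P0: store L5 := 51 | P0:M(51), P1:I, P2:I, P3:I | bus: BusRdX,Flush
[10] P3: store L5 := 40 | P0:I, P1:I, P2:I, P3:M(40) | bus: BusRdX,Flush
[11] P2: load  L0 | P0:I, P1:I, P2:S(50), P3:I | bus: BusRd
[12] P1: load  L4 | P0:I, P1:S(0), P2:I, P3:I | bus: BusRd
[13] P3: load  L3 | P0:I, P1:S(90), P2:I, P3:S(90) | bus: none
[14] P1: load  L4 | P0:I, P1:S(0), P2:I, P3:I | bus: none
[15] P1: store L5 := 16 | P0:I, P1:M(16), P2:I, P3:I | bus: BusRdX,Flush
[16] P3: load  L5 | P0:I, P1:S(16), P2:I, P3:S(16) | bus: BusRd,Flush
[17] P2: load  L3 | P0:I, P1:S(90), P2:S(90), P3:S(90) | bus: BusRd

invalidations = 1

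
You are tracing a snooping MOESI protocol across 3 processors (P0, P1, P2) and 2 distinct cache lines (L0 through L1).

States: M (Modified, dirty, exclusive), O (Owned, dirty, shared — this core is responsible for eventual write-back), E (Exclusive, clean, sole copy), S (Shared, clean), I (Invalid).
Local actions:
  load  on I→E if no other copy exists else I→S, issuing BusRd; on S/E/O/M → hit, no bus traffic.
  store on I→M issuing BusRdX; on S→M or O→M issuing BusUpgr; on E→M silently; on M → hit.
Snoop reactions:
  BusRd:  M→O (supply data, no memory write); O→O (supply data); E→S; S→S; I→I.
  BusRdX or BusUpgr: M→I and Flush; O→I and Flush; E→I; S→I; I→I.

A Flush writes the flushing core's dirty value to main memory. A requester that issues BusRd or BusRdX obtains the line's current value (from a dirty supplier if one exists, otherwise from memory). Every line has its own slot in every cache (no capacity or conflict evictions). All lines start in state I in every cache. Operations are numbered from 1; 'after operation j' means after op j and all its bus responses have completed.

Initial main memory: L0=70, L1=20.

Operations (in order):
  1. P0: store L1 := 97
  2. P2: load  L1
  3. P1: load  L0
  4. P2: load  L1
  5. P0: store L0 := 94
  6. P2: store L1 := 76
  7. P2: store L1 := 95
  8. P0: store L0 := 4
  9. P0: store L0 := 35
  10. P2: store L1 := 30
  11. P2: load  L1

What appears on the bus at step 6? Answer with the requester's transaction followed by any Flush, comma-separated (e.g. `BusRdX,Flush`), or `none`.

bus = BusUpgr,Flush

  op1 P0: store L1 := 97 → M/I/I on L1; bus BusRdX; mem=20
  op2 P2: load  L1 → O/I/S on L1; bus BusRd; mem=20
  op3 P1: load  L0 → I/E/I on L0; bus BusRd; mem=70
  op4 P2: load  L1 → O/I/S on L1; bus (none); mem=20
  op5 P0: store L0 := 94 → M/I/I on L0; bus BusRdX; mem=70
  op6 P2: store L1 := 76 → I/I/M on L1; bus BusUpgr Flush; mem=97
  op7 P2: store L1 := 95 → I/I/M on L1; bus (none); mem=97
  op8 P0: store L0 := 4 → M/I/I on L0; bus (none); mem=70
  op9 P0: store L0 := 35 → M/I/I on L0; bus (none); mem=70
  op10 P2: store L1 := 30 → I/I/M on L1; bus (none); mem=97
  op11 P2: load  L1 → I/I/M on L1; bus (none); mem=97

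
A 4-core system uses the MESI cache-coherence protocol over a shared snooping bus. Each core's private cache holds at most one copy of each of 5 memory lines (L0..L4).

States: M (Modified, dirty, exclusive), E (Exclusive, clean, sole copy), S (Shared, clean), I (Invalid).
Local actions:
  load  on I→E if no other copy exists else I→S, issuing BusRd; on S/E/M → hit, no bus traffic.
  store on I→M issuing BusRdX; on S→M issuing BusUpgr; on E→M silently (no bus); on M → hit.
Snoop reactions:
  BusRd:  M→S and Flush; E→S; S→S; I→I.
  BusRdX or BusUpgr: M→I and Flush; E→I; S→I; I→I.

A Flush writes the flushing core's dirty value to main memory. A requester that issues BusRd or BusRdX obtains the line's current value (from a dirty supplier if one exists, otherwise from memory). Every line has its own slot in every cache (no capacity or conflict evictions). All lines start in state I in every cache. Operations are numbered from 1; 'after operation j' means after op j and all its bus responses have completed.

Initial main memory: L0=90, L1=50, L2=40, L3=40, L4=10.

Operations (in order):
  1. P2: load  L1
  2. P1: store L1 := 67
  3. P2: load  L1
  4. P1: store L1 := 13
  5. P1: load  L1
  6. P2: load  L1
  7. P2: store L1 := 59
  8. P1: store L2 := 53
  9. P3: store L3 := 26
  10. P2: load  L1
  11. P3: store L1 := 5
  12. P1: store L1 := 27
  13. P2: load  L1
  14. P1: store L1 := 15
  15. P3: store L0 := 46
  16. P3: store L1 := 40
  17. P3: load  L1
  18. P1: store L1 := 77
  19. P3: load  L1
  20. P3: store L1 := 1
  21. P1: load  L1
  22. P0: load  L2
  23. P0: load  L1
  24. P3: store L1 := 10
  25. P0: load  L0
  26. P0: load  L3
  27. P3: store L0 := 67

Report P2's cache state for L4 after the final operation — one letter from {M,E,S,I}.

state = I

[1] P2: load  L1 | P0:I, P1:I, P2:E(50), P3:I | bus: BusRd
[2] P1: store L1 := 67 | P0:I, P1:M(67), P2:I, P3:I | bus: BusRdX
[3] P2: load  L1 | P0:I, P1:S(67), P2:S(67), P3:I | bus: BusRd,Flush
[4] P1: store L1 := 13 | P0:I, P1:M(13), P2:I, P3:I | bus: BusUpgr
[5] P1: load  L1 | P0:I, P1:M(13), P2:I, P3:I | bus: none
[6] P2: load  L1 | P0:I, P1:S(13), P2:S(13), P3:I | bus: BusRd,Flush
[7] P2: store L1 := 59 | P0:I, P1:I, P2:M(59), P3:I | bus: BusUpgr
[8] P1: store L2 := 53 | P0:I, P1:M(53), P2:I, P3:I | bus: BusRdX
[9] P3: store L3 := 26 | P0:I, P1:I, P2:I, P3:M(26) | bus: BusRdX
[10] P2: load  L1 | P0:I, P1:I, P2:M(59), P3:I | bus: none
[11] P3: store L1 := 5 | P0:I, P1:I, P2:I, P3:M(5) | bus: BusRdX,Flush
[12] P1: store L1 := 27 | P0:I, P1:M(27), P2:I, P3:I | bus: BusRdX,Flush
[13] P2: load  L1 | P0:I, P1:S(27), P2:S(27), P3:I | bus: BusRd,Flush
[14] P1: store L1 := 15 | P0:I, P1:M(15), P2:I, P3:I | bus: BusUpgr
[15] P3: store L0 := 46 | P0:I, P1:I, P2:I, P3:M(46) | bus: BusRdX
[16] P3: store L1 := 40 | P0:I, P1:I, P2:I, P3:M(40) | bus: BusRdX,Flush
[17] P3: load  L1 | P0:I, P1:I, P2:I, P3:M(40) | bus: none
[18] P1: store L1 := 77 | P0:I, P1:M(77), P2:I, P3:I | bus: BusRdX,Flush
[19] P3: load  L1 | P0:I, P1:S(77), P2:I, P3:S(77) | bus: BusRd,Flush
[20] P3: store L1 := 1 | P0:I, P1:I, P2:I, P3:M(1) | bus: BusUpgr
[21] P1: load  L1 | P0:I, P1:S(1), P2:I, P3:S(1) | bus: BusRd,Flush
[22] P0: load  L2 | P0:S(53), P1:S(53), P2:I, P3:I | bus: BusRd,Flush
[23] P0: load  L1 | P0:S(1), P1:S(1), P2:I, P3:S(1) | bus: BusRd
[24] P3: store L1 := 10 | P0:I, P1:I, P2:I, P3:M(10) | bus: BusUpgr
[25] P0: load  L0 | P0:S(46), P1:I, P2:I, P3:S(46) | bus: BusRd,Flush
[26] P0: load  L3 | P0:S(26), P1:I, P2:I, P3:S(26) | bus: BusRd,Flush
[27] P3: store L0 := 67 | P0:I, P1:I, P2:I, P3:M(67) | bus: BusUpgr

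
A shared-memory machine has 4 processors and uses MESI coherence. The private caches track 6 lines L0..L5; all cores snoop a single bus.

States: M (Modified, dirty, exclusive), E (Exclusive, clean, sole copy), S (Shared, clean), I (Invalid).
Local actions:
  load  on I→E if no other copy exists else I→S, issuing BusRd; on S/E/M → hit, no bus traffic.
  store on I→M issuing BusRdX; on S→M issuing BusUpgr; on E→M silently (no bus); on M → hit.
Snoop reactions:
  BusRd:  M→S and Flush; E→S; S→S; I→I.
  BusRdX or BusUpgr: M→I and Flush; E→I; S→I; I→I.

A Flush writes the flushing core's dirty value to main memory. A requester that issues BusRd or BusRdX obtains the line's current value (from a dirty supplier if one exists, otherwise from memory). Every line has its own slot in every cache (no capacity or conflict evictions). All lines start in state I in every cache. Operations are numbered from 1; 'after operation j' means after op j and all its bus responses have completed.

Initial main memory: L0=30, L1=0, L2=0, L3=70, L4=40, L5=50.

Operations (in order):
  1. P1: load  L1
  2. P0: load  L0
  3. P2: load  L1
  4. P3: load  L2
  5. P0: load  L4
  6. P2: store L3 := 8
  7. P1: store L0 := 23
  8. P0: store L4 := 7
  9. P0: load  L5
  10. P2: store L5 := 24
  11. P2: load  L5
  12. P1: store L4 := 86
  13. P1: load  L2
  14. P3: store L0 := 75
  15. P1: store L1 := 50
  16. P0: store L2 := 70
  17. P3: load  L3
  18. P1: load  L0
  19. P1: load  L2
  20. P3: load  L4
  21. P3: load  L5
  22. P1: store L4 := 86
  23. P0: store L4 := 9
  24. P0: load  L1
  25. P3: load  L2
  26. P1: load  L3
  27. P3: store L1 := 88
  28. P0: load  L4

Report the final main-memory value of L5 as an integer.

memory[L5] = 24

step 1: P1: load  L1  ⟶  IEII  (L1)  txn=BusRd  M[L1]=0
step 2: P0: load  L0  ⟶  EIII  (L0)  txn=BusRd  M[L0]=30
step 3: P2: load  L1  ⟶  ISSI  (L1)  txn=BusRd  M[L1]=0
step 4: P3: load  L2  ⟶  IIIE  (L2)  txn=BusRd  M[L2]=0
step 5: P0: load  L4  ⟶  EIII  (L4)  txn=BusRd  M[L4]=40
step 6: P2: store L3 := 8  ⟶  IIMI  (L3)  txn=BusRdX  M[L3]=70
step 7: P1: store L0 := 23  ⟶  IMII  (L0)  txn=BusRdX  M[L0]=30
step 8: P0: store L4 := 7  ⟶  MIII  (L4)  txn=∅  M[L4]=40
step 9: P0: load  L5  ⟶  EIII  (L5)  txn=BusRd  M[L5]=50
step 10: P2: store L5 := 24  ⟶  IIMI  (L5)  txn=BusRdX  M[L5]=50
step 11: P2: load  L5  ⟶  IIMI  (L5)  txn=∅  M[L5]=50
step 12: P1: store L4 := 86  ⟶  IMII  (L4)  txn=BusRdX+Flush  M[L4]=7
step 13: P1: load  L2  ⟶  ISIS  (L2)  txn=BusRd  M[L2]=0
step 14: P3: store L0 := 75  ⟶  IIIM  (L0)  txn=BusRdX+Flush  M[L0]=23
step 15: P1: store L1 := 50  ⟶  IMII  (L1)  txn=BusUpgr  M[L1]=0
step 16: P0: store L2 := 70  ⟶  MIII  (L2)  txn=BusRdX  M[L2]=0
step 17: P3: load  L3  ⟶  IISS  (L3)  txn=BusRd+Flush  M[L3]=8
step 18: P1: load  L0  ⟶  ISIS  (L0)  txn=BusRd+Flush  M[L0]=75
step 19: P1: load  L2  ⟶  SSII  (L2)  txn=BusRd+Flush  M[L2]=70
step 20: P3: load  L4  ⟶  ISIS  (L4)  txn=BusRd+Flush  M[L4]=86
step 21: P3: load  L5  ⟶  IISS  (L5)  txn=BusRd+Flush  M[L5]=24
step 22: P1: store L4 := 86  ⟶  IMII  (L4)  txn=BusUpgr  M[L4]=86
step 23: P0: store L4 := 9  ⟶  MIII  (L4)  txn=BusRdX+Flush  M[L4]=86
step 24: P0: load  L1  ⟶  SSII  (L1)  txn=BusRd+Flush  M[L1]=50
step 25: P3: load  L2  ⟶  SSIS  (L2)  txn=BusRd  M[L2]=70
step 26: P1: load  L3  ⟶  ISSS  (L3)  txn=BusRd  M[L3]=8
step 27: P3: store L1 := 88  ⟶  IIIM  (L1)  txn=BusRdX  M[L1]=50
step 28: P0: load  L4  ⟶  MIII  (L4)  txn=∅  M[L4]=86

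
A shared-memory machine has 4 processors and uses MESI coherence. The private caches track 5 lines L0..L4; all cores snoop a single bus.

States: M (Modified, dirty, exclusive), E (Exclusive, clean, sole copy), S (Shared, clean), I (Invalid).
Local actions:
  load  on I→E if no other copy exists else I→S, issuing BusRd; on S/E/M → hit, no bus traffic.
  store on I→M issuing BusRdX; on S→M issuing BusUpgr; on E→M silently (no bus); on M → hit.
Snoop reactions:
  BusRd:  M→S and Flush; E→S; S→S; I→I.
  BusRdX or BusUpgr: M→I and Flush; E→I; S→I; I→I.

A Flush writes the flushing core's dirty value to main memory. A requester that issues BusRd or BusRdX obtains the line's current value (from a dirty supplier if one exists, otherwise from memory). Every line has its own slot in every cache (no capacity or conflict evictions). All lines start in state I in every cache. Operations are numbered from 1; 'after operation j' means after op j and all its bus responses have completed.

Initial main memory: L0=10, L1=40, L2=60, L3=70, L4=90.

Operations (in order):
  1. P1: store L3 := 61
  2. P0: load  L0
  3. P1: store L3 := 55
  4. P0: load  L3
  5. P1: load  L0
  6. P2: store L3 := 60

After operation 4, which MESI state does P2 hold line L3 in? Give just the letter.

state = I

[1] P1: store L3 := 61 | P0:I, P1:M(61), P2:I, P3:I | bus: BusRdX
[2] P0: load  L0 | P0:E(10), P1:I, P2:I, P3:I | bus: BusRd
[3] P1: store L3 := 55 | P0:I, P1:M(55), P2:I, P3:I | bus: none
[4] P0: load  L3 | P0:S(55), P1:S(55), P2:I, P3:I | bus: BusRd,Flush
[5] P1: load  L0 | P0:S(10), P1:S(10), P2:I, P3:I | bus: BusRd
[6] P2: store L3 := 60 | P0:I, P1:I, P2:M(60), P3:I | bus: BusRdX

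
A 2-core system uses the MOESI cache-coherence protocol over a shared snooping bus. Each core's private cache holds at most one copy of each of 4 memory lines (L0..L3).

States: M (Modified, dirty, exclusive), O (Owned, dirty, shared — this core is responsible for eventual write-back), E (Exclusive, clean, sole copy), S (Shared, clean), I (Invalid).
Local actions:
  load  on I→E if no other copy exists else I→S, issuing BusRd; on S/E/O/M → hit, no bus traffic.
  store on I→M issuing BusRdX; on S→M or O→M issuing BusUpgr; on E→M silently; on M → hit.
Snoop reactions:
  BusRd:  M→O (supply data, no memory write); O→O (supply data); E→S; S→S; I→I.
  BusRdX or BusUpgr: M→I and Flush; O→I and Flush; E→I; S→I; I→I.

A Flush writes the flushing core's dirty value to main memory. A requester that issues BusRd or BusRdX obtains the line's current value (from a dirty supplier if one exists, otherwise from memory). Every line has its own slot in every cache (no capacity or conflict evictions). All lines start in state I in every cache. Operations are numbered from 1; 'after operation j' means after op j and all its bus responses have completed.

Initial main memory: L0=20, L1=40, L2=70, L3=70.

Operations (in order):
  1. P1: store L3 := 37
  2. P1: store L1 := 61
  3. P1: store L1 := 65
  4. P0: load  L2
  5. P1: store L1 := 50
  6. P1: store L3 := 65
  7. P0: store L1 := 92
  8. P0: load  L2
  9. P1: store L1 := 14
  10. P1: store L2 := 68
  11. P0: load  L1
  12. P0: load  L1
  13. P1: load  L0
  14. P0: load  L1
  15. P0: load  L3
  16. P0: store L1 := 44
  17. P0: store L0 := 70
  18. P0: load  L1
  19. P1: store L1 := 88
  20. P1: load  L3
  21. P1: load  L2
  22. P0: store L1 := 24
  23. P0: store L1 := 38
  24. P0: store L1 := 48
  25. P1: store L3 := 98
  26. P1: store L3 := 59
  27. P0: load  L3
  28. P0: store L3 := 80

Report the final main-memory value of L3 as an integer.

memory[L3] = 59

[1] P1: store L3 := 37 | P0:I, P1:M(37) | bus: BusRdX
[2] P1: store L1 := 61 | P0:I, P1:M(61) | bus: BusRdX
[3] P1: store L1 := 65 | P0:I, P1:M(65) | bus: none
[4] P0: load  L2 | P0:E(70), P1:I | bus: BusRd
[5] P1: store L1 := 50 | P0:I, P1:M(50) | bus: none
[6] P1: store L3 := 65 | P0:I, P1:M(65) | bus: none
[7] P0: store L1 := 92 | P0:M(92), P1:I | bus: BusRdX,Flush
[8] P0: load  L2 | P0:E(70), P1:I | bus: none
[9] P1: store L1 := 14 | P0:I, P1:M(14) | bus: BusRdX,Flush
[10] P1: store L2 := 68 | P0:I, P1:M(68) | bus: BusRdX
[11] P0: load  L1 | P0:S(14), P1:O(14) | bus: BusRd
[12] P0: load  L1 | P0:S(14), P1:O(14) | bus: none
[13] P1: load  L0 | P0:I, P1:E(20) | bus: BusRd
[14] P0: load  L1 | P0:S(14), P1:O(14) | bus: none
[15] P0: load  L3 | P0:S(65), P1:O(65) | bus: BusRd
[16] P0: store L1 := 44 | P0:M(44), P1:I | bus: BusUpgr,Flush
[17] P0: store L0 := 70 | P0:M(70), P1:I | bus: BusRdX
[18] P0: load  L1 | P0:M(44), P1:I | bus: none
[19] P1: store L1 := 88 | P0:I, P1:M(88) | bus: BusRdX,Flush
[20] P1: load  L3 | P0:S(65), P1:O(65) | bus: none
[21] P1: load  L2 | P0:I, P1:M(68) | bus: none
[22] P0: store L1 := 24 | P0:M(24), P1:I | bus: BusRdX,Flush
[23] P0: store L1 := 38 | P0:M(38), P1:I | bus: none
[24] P0: store L1 := 48 | P0:M(48), P1:I | bus: none
[25] P1: store L3 := 98 | P0:I, P1:M(98) | bus: BusUpgr
[26] P1: store L3 := 59 | P0:I, P1:M(59) | bus: none
[27] P0: load  L3 | P0:S(59), P1:O(59) | bus: BusRd
[28] P0: store L3 := 80 | P0:M(80), P1:I | bus: BusUpgr,Flush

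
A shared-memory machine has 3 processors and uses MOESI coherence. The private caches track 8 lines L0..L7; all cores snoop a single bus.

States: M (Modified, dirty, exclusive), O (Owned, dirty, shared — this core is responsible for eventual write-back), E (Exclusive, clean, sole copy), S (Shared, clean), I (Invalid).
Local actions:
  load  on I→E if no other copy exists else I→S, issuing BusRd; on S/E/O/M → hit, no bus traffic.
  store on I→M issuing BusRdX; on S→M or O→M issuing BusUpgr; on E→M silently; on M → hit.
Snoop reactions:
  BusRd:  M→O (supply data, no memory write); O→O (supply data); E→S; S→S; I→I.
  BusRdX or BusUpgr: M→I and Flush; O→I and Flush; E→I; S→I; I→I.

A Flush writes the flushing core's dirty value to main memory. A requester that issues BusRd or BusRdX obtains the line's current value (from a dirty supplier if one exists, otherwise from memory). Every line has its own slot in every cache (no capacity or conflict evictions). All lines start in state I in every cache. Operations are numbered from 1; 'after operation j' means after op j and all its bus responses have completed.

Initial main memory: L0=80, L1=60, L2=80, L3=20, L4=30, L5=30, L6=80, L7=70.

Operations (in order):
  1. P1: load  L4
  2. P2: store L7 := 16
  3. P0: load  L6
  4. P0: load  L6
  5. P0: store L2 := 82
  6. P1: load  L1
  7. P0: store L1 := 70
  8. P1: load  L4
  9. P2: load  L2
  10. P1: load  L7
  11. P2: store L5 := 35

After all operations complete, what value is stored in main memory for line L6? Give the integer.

memory[L6] = 80

[1] P1: load  L4 | P0:I, P1:E(30), P2:I | bus: BusRd
[2] P2: store L7 := 16 | P0:I, P1:I, P2:M(16) | bus: BusRdX
[3] P0: load  L6 | P0:E(80), P1:I, P2:I | bus: BusRd
[4] P0: load  L6 | P0:E(80), P1:I, P2:I | bus: none
[5] P0: store L2 := 82 | P0:M(82), P1:I, P2:I | bus: BusRdX
[6] P1: load  L1 | P0:I, P1:E(60), P2:I | bus: BusRd
[7] P0: store L1 := 70 | P0:M(70), P1:I, P2:I | bus: BusRdX
[8] P1: load  L4 | P0:I, P1:E(30), P2:I | bus: none
[9] P2: load  L2 | P0:O(82), P1:I, P2:S(82) | bus: BusRd
[10] P1: load  L7 | P0:I, P1:S(16), P2:O(16) | bus: BusRd
[11] P2: store L5 := 35 | P0:I, P1:I, P2:M(35) | bus: BusRdX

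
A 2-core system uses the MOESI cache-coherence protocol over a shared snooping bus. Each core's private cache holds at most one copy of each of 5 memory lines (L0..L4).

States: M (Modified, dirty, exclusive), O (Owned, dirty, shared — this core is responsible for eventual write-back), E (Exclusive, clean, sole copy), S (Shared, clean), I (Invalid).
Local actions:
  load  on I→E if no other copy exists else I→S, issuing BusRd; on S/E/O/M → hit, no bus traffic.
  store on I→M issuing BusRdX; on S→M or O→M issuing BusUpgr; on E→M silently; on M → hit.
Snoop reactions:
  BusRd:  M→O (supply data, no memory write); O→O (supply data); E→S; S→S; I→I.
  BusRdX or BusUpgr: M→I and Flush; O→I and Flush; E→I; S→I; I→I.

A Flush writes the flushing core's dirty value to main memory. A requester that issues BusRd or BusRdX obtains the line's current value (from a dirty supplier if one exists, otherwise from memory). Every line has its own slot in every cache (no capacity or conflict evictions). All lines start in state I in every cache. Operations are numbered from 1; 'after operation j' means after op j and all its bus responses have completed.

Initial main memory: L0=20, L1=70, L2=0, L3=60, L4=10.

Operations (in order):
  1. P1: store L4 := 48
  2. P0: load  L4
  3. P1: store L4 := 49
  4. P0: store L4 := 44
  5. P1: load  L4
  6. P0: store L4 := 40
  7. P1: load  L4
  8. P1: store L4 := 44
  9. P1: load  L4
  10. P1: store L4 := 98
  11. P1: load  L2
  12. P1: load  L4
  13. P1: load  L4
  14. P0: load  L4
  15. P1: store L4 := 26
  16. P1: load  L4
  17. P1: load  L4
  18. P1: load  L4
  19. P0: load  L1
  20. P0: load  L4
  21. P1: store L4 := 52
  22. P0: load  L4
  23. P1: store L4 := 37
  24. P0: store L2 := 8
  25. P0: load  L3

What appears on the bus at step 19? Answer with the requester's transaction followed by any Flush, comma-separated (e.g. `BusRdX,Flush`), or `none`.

1. P1: store L4 := 48  bus=[BusRdX]  L4: P0=I P1=M  mem[L4]=10
2. P0: load  L4  bus=[BusRd]  L4: P0=S P1=O  mem[L4]=10
3. P1: store L4 := 49  bus=[BusUpgr]  L4: P0=I P1=M  mem[L4]=10
4. P0: store L4 := 44  bus=[BusRdX,Flush]  L4: P0=M P1=I  mem[L4]=49
5. P1: load  L4  bus=[BusRd]  L4: P0=O P1=S  mem[L4]=49
6. P0: store L4 := 40  bus=[BusUpgr]  L4: P0=M P1=I  mem[L4]=49
7. P1: load  L4  bus=[BusRd]  L4: P0=O P1=S  mem[L4]=49
8. P1: store L4 := 44  bus=[BusUpgr,Flush]  L4: P0=I P1=M  mem[L4]=40
9. P1: load  L4  bus=[-]  L4: P0=I P1=M  mem[L4]=40
10. P1: store L4 := 98  bus=[-]  L4: P0=I P1=M  mem[L4]=40
11. P1: load  L2  bus=[BusRd]  L2: P0=I P1=E  mem[L2]=0
12. P1: load  L4  bus=[-]  L4: P0=I P1=M  mem[L4]=40
13. P1: load  L4  bus=[-]  L4: P0=I P1=M  mem[L4]=40
14. P0: load  L4  bus=[BusRd]  L4: P0=S P1=O  mem[L4]=40
15. P1: store L4 := 26  bus=[BusUpgr]  L4: P0=I P1=M  mem[L4]=40
16. P1: load  L4  bus=[-]  L4: P0=I P1=M  mem[L4]=40
17. P1: load  L4  bus=[-]  L4: P0=I P1=M  mem[L4]=40
18. P1: load  L4  bus=[-]  L4: P0=I P1=M  mem[L4]=40
19. P0: load  L1  bus=[BusRd]  L1: P0=E P1=I  mem[L1]=70
20. P0: load  L4  bus=[BusRd]  L4: P0=S P1=O  mem[L4]=40
21. P1: store L4 := 52  bus=[BusUpgr]  L4: P0=I P1=M  mem[L4]=40
22. P0: load  L4  bus=[BusRd]  L4: P0=S P1=O  mem[L4]=40
23. P1: store L4 := 37  bus=[BusUpgr]  L4: P0=I P1=M  mem[L4]=40
24. P0: store L2 := 8  bus=[BusRdX]  L2: P0=M P1=I  mem[L2]=0
25. P0: load  L3  bus=[BusRd]  L3: P0=E P1=I  mem[L3]=60

bus = BusRd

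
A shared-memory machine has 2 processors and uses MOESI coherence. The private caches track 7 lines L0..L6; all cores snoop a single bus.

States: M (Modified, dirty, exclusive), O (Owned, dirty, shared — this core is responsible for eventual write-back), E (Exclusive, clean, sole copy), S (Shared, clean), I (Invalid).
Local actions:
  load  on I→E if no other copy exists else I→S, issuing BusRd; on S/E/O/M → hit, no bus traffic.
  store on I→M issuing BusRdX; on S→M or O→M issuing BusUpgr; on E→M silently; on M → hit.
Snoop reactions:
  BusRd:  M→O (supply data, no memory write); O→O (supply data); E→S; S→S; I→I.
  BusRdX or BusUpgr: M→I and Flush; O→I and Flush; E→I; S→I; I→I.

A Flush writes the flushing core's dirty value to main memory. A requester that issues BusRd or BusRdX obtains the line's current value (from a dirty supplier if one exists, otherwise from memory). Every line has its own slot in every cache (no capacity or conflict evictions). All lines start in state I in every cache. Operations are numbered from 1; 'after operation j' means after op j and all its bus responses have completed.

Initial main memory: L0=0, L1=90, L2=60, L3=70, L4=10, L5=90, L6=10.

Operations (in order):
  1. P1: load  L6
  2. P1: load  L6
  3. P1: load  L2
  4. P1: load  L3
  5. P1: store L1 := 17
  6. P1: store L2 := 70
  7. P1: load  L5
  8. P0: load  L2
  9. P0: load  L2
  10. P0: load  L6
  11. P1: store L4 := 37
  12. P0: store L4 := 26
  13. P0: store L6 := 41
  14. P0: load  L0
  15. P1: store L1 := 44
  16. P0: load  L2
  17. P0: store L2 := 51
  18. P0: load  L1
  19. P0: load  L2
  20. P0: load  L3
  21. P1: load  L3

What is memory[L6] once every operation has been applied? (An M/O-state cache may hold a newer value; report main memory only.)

memory[L6] = 10

step 1: P1: load  L6  ⟶  IE  (L6)  txn=BusRd  M[L6]=10
step 2: P1: load  L6  ⟶  IE  (L6)  txn=∅  M[L6]=10
step 3: P1: load  L2  ⟶  IE  (L2)  txn=BusRd  M[L2]=60
step 4: P1: load  L3  ⟶  IE  (L3)  txn=BusRd  M[L3]=70
step 5: P1: store L1 := 17  ⟶  IM  (L1)  txn=BusRdX  M[L1]=90
step 6: P1: store L2 := 70  ⟶  IM  (L2)  txn=∅  M[L2]=60
step 7: P1: load  L5  ⟶  IE  (L5)  txn=BusRd  M[L5]=90
step 8: P0: load  L2  ⟶  SO  (L2)  txn=BusRd  M[L2]=60
step 9: P0: load  L2  ⟶  SO  (L2)  txn=∅  M[L2]=60
step 10: P0: load  L6  ⟶  SS  (L6)  txn=BusRd  M[L6]=10
step 11: P1: store L4 := 37  ⟶  IM  (L4)  txn=BusRdX  M[L4]=10
step 12: P0: store L4 := 26  ⟶  MI  (L4)  txn=BusRdX+Flush  M[L4]=37
step 13: P0: store L6 := 41  ⟶  MI  (L6)  txn=BusUpgr  M[L6]=10
step 14: P0: load  L0  ⟶  EI  (L0)  txn=BusRd  M[L0]=0
step 15: P1: store L1 := 44  ⟶  IM  (L1)  txn=∅  M[L1]=90
step 16: P0: load  L2  ⟶  SO  (L2)  txn=∅  M[L2]=60
step 17: P0: store L2 := 51  ⟶  MI  (L2)  txn=BusUpgr+Flush  M[L2]=70
step 18: P0: load  L1  ⟶  SO  (L1)  txn=BusRd  M[L1]=90
step 19: P0: load  L2  ⟶  MI  (L2)  txn=∅  M[L2]=70
step 20: P0: load  L3  ⟶  SS  (L3)  txn=BusRd  M[L3]=70
step 21: P1: load  L3  ⟶  SS  (L3)  txn=∅  M[L3]=70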